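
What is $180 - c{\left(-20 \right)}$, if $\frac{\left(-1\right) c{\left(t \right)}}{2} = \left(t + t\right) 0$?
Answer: $180$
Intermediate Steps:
$c{\left(t \right)} = 0$ ($c{\left(t \right)} = - 2 \left(t + t\right) 0 = - 2 \cdot 2 t 0 = \left(-2\right) 0 = 0$)
$180 - c{\left(-20 \right)} = 180 - 0 = 180 + 0 = 180$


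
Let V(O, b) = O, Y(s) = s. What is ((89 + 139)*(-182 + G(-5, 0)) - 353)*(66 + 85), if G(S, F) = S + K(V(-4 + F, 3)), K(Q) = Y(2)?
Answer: -6422483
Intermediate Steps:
K(Q) = 2
G(S, F) = 2 + S (G(S, F) = S + 2 = 2 + S)
((89 + 139)*(-182 + G(-5, 0)) - 353)*(66 + 85) = ((89 + 139)*(-182 + (2 - 5)) - 353)*(66 + 85) = (228*(-182 - 3) - 353)*151 = (228*(-185) - 353)*151 = (-42180 - 353)*151 = -42533*151 = -6422483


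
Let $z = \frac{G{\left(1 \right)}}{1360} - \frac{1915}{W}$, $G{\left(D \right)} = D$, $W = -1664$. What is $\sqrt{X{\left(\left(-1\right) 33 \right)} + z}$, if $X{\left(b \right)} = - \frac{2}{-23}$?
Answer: $\frac{\sqrt{204799000510}}{406640} \approx 1.1129$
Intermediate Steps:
$X{\left(b \right)} = \frac{2}{23}$ ($X{\left(b \right)} = \left(-2\right) \left(- \frac{1}{23}\right) = \frac{2}{23}$)
$z = \frac{162879}{141440}$ ($z = 1 \cdot \frac{1}{1360} - \frac{1915}{-1664} = 1 \cdot \frac{1}{1360} - - \frac{1915}{1664} = \frac{1}{1360} + \frac{1915}{1664} = \frac{162879}{141440} \approx 1.1516$)
$\sqrt{X{\left(\left(-1\right) 33 \right)} + z} = \sqrt{\frac{2}{23} + \frac{162879}{141440}} = \sqrt{\frac{4029097}{3253120}} = \frac{\sqrt{204799000510}}{406640}$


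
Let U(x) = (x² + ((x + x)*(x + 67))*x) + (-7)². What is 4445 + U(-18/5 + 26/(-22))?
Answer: 1224886181/166375 ≈ 7362.2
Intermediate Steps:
U(x) = 49 + x² + 2*x²*(67 + x) (U(x) = (x² + ((2*x)*(67 + x))*x) + 49 = (x² + (2*x*(67 + x))*x) + 49 = (x² + 2*x²*(67 + x)) + 49 = 49 + x² + 2*x²*(67 + x))
4445 + U(-18/5 + 26/(-22)) = 4445 + (49 + 2*(-18/5 + 26/(-22))³ + 135*(-18/5 + 26/(-22))²) = 4445 + (49 + 2*(-18*⅕ + 26*(-1/22))³ + 135*(-18*⅕ + 26*(-1/22))²) = 4445 + (49 + 2*(-18/5 - 13/11)³ + 135*(-18/5 - 13/11)²) = 4445 + (49 + 2*(-263/55)³ + 135*(-263/55)²) = 4445 + (49 + 2*(-18191447/166375) + 135*(69169/3025)) = 4445 + (49 - 36382894/166375 + 1867563/605) = 4445 + 485349306/166375 = 1224886181/166375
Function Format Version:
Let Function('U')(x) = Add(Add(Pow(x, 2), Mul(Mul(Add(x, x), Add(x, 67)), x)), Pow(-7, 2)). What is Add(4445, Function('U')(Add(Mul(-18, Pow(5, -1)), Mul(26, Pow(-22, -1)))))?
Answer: Rational(1224886181, 166375) ≈ 7362.2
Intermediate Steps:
Function('U')(x) = Add(49, Pow(x, 2), Mul(2, Pow(x, 2), Add(67, x))) (Function('U')(x) = Add(Add(Pow(x, 2), Mul(Mul(Mul(2, x), Add(67, x)), x)), 49) = Add(Add(Pow(x, 2), Mul(Mul(2, x, Add(67, x)), x)), 49) = Add(Add(Pow(x, 2), Mul(2, Pow(x, 2), Add(67, x))), 49) = Add(49, Pow(x, 2), Mul(2, Pow(x, 2), Add(67, x))))
Add(4445, Function('U')(Add(Mul(-18, Pow(5, -1)), Mul(26, Pow(-22, -1))))) = Add(4445, Add(49, Mul(2, Pow(Add(Mul(-18, Pow(5, -1)), Mul(26, Pow(-22, -1))), 3)), Mul(135, Pow(Add(Mul(-18, Pow(5, -1)), Mul(26, Pow(-22, -1))), 2)))) = Add(4445, Add(49, Mul(2, Pow(Add(Mul(-18, Rational(1, 5)), Mul(26, Rational(-1, 22))), 3)), Mul(135, Pow(Add(Mul(-18, Rational(1, 5)), Mul(26, Rational(-1, 22))), 2)))) = Add(4445, Add(49, Mul(2, Pow(Add(Rational(-18, 5), Rational(-13, 11)), 3)), Mul(135, Pow(Add(Rational(-18, 5), Rational(-13, 11)), 2)))) = Add(4445, Add(49, Mul(2, Pow(Rational(-263, 55), 3)), Mul(135, Pow(Rational(-263, 55), 2)))) = Add(4445, Add(49, Mul(2, Rational(-18191447, 166375)), Mul(135, Rational(69169, 3025)))) = Add(4445, Add(49, Rational(-36382894, 166375), Rational(1867563, 605))) = Add(4445, Rational(485349306, 166375)) = Rational(1224886181, 166375)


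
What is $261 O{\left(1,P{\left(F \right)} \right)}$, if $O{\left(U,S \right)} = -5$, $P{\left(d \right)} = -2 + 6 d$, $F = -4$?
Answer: $-1305$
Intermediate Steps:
$261 O{\left(1,P{\left(F \right)} \right)} = 261 \left(-5\right) = -1305$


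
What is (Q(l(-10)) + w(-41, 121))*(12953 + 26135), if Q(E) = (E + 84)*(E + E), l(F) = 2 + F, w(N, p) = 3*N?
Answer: -52338832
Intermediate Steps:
Q(E) = 2*E*(84 + E) (Q(E) = (84 + E)*(2*E) = 2*E*(84 + E))
(Q(l(-10)) + w(-41, 121))*(12953 + 26135) = (2*(2 - 10)*(84 + (2 - 10)) + 3*(-41))*(12953 + 26135) = (2*(-8)*(84 - 8) - 123)*39088 = (2*(-8)*76 - 123)*39088 = (-1216 - 123)*39088 = -1339*39088 = -52338832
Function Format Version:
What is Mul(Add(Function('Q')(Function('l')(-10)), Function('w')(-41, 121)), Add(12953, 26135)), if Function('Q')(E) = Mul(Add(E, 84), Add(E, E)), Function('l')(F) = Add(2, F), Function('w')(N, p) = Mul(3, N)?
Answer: -52338832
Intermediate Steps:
Function('Q')(E) = Mul(2, E, Add(84, E)) (Function('Q')(E) = Mul(Add(84, E), Mul(2, E)) = Mul(2, E, Add(84, E)))
Mul(Add(Function('Q')(Function('l')(-10)), Function('w')(-41, 121)), Add(12953, 26135)) = Mul(Add(Mul(2, Add(2, -10), Add(84, Add(2, -10))), Mul(3, -41)), Add(12953, 26135)) = Mul(Add(Mul(2, -8, Add(84, -8)), -123), 39088) = Mul(Add(Mul(2, -8, 76), -123), 39088) = Mul(Add(-1216, -123), 39088) = Mul(-1339, 39088) = -52338832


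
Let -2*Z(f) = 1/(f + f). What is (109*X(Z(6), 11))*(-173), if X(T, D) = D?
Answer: -207427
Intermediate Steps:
Z(f) = -1/(4*f) (Z(f) = -1/(2*(f + f)) = -1/(2*f)/2 = -1/(4*f))
(109*X(Z(6), 11))*(-173) = (109*11)*(-173) = 1199*(-173) = -207427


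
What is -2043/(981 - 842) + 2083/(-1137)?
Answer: -2612428/158043 ≈ -16.530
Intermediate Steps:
-2043/(981 - 842) + 2083/(-1137) = -2043/139 + 2083*(-1/1137) = -2043*1/139 - 2083/1137 = -2043/139 - 2083/1137 = -2612428/158043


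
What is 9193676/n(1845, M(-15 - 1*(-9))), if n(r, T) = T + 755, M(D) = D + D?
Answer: 9193676/743 ≈ 12374.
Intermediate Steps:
M(D) = 2*D
n(r, T) = 755 + T
9193676/n(1845, M(-15 - 1*(-9))) = 9193676/(755 + 2*(-15 - 1*(-9))) = 9193676/(755 + 2*(-15 + 9)) = 9193676/(755 + 2*(-6)) = 9193676/(755 - 12) = 9193676/743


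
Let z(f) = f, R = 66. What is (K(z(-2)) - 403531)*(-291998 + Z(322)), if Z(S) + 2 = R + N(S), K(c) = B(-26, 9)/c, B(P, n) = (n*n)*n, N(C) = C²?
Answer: 76033327875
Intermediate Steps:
B(P, n) = n³ (B(P, n) = n²*n = n³)
K(c) = 729/c (K(c) = 9³/c = 729/c)
Z(S) = 64 + S² (Z(S) = -2 + (66 + S²) = 64 + S²)
(K(z(-2)) - 403531)*(-291998 + Z(322)) = (729/(-2) - 403531)*(-291998 + (64 + 322²)) = (729*(-½) - 403531)*(-291998 + (64 + 103684)) = (-729/2 - 403531)*(-291998 + 103748) = -807791/2*(-188250) = 76033327875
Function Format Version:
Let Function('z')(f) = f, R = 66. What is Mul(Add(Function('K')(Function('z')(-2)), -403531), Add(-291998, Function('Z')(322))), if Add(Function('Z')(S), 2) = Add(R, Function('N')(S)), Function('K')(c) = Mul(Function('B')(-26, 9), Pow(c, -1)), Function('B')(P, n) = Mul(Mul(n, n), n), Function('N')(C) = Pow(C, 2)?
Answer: 76033327875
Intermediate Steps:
Function('B')(P, n) = Pow(n, 3) (Function('B')(P, n) = Mul(Pow(n, 2), n) = Pow(n, 3))
Function('K')(c) = Mul(729, Pow(c, -1)) (Function('K')(c) = Mul(Pow(9, 3), Pow(c, -1)) = Mul(729, Pow(c, -1)))
Function('Z')(S) = Add(64, Pow(S, 2)) (Function('Z')(S) = Add(-2, Add(66, Pow(S, 2))) = Add(64, Pow(S, 2)))
Mul(Add(Function('K')(Function('z')(-2)), -403531), Add(-291998, Function('Z')(322))) = Mul(Add(Mul(729, Pow(-2, -1)), -403531), Add(-291998, Add(64, Pow(322, 2)))) = Mul(Add(Mul(729, Rational(-1, 2)), -403531), Add(-291998, Add(64, 103684))) = Mul(Add(Rational(-729, 2), -403531), Add(-291998, 103748)) = Mul(Rational(-807791, 2), -188250) = 76033327875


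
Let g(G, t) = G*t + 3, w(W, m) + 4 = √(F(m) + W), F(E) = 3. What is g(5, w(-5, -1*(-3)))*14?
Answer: -238 + 70*I*√2 ≈ -238.0 + 98.995*I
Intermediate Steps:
w(W, m) = -4 + √(3 + W)
g(G, t) = 3 + G*t
g(5, w(-5, -1*(-3)))*14 = (3 + 5*(-4 + √(3 - 5)))*14 = (3 + 5*(-4 + √(-2)))*14 = (3 + 5*(-4 + I*√2))*14 = (3 + (-20 + 5*I*√2))*14 = (-17 + 5*I*√2)*14 = -238 + 70*I*√2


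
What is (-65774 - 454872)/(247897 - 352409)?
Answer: 260323/52256 ≈ 4.9817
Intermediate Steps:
(-65774 - 454872)/(247897 - 352409) = -520646/(-104512) = -520646*(-1/104512) = 260323/52256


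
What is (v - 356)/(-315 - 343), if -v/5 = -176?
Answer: -262/329 ≈ -0.79635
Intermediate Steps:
v = 880 (v = -5*(-176) = 880)
(v - 356)/(-315 - 343) = (880 - 356)/(-315 - 343) = 524/(-658) = 524*(-1/658) = -262/329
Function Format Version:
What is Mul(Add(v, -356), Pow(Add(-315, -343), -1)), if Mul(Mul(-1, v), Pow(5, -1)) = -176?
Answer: Rational(-262, 329) ≈ -0.79635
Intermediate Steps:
v = 880 (v = Mul(-5, -176) = 880)
Mul(Add(v, -356), Pow(Add(-315, -343), -1)) = Mul(Add(880, -356), Pow(Add(-315, -343), -1)) = Mul(524, Pow(-658, -1)) = Mul(524, Rational(-1, 658)) = Rational(-262, 329)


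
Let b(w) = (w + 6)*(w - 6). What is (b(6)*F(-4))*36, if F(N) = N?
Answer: 0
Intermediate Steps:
b(w) = (-6 + w)*(6 + w) (b(w) = (6 + w)*(-6 + w) = (-6 + w)*(6 + w))
(b(6)*F(-4))*36 = ((-36 + 6²)*(-4))*36 = ((-36 + 36)*(-4))*36 = (0*(-4))*36 = 0*36 = 0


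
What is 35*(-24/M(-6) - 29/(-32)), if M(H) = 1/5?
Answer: -133385/32 ≈ -4168.3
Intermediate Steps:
M(H) = ⅕
35*(-24/M(-6) - 29/(-32)) = 35*(-24/⅕ - 29/(-32)) = 35*(-24*5 - 29*(-1/32)) = 35*(-120 + 29/32) = 35*(-3811/32) = -133385/32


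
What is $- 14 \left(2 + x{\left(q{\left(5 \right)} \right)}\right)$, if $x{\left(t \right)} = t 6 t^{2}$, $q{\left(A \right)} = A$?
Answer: $-10528$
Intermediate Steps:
$x{\left(t \right)} = 6 t^{3}$ ($x{\left(t \right)} = 6 t t^{2} = 6 t^{3}$)
$- 14 \left(2 + x{\left(q{\left(5 \right)} \right)}\right) = - 14 \left(2 + 6 \cdot 5^{3}\right) = - 14 \left(2 + 6 \cdot 125\right) = - 14 \left(2 + 750\right) = \left(-14\right) 752 = -10528$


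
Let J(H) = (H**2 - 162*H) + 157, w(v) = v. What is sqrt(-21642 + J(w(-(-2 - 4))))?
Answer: I*sqrt(22421) ≈ 149.74*I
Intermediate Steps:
J(H) = 157 + H**2 - 162*H
sqrt(-21642 + J(w(-(-2 - 4)))) = sqrt(-21642 + (157 + (-(-2 - 4))**2 - (-162)*(-2 - 4))) = sqrt(-21642 + (157 + (-1*(-6))**2 - (-162)*(-6))) = sqrt(-21642 + (157 + 6**2 - 162*6)) = sqrt(-21642 + (157 + 36 - 972)) = sqrt(-21642 - 779) = sqrt(-22421) = I*sqrt(22421)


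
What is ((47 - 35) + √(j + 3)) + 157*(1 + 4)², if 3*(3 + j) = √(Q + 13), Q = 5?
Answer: 3937 + 2^(¼) ≈ 3938.2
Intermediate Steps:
j = -3 + √2 (j = -3 + √(5 + 13)/3 = -3 + √18/3 = -3 + (3*√2)/3 = -3 + √2 ≈ -1.5858)
((47 - 35) + √(j + 3)) + 157*(1 + 4)² = ((47 - 35) + √((-3 + √2) + 3)) + 157*(1 + 4)² = (12 + √(√2)) + 157*5² = (12 + 2^(¼)) + 157*25 = (12 + 2^(¼)) + 3925 = 3937 + 2^(¼)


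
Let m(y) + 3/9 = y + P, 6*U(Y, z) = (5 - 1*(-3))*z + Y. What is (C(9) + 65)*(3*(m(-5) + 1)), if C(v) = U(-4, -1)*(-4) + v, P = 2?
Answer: -574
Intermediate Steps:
U(Y, z) = Y/6 + 4*z/3 (U(Y, z) = ((5 - 1*(-3))*z + Y)/6 = ((5 + 3)*z + Y)/6 = (8*z + Y)/6 = (Y + 8*z)/6 = Y/6 + 4*z/3)
C(v) = 8 + v (C(v) = ((⅙)*(-4) + (4/3)*(-1))*(-4) + v = (-⅔ - 4/3)*(-4) + v = -2*(-4) + v = 8 + v)
m(y) = 5/3 + y (m(y) = -⅓ + (y + 2) = -⅓ + (2 + y) = 5/3 + y)
(C(9) + 65)*(3*(m(-5) + 1)) = ((8 + 9) + 65)*(3*((5/3 - 5) + 1)) = (17 + 65)*(3*(-10/3 + 1)) = 82*(3*(-7/3)) = 82*(-7) = -574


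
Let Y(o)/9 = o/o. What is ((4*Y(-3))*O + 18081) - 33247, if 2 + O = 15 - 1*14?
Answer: -15202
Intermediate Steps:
Y(o) = 9 (Y(o) = 9*(o/o) = 9*1 = 9)
O = -1 (O = -2 + (15 - 1*14) = -2 + (15 - 14) = -2 + 1 = -1)
((4*Y(-3))*O + 18081) - 33247 = ((4*9)*(-1) + 18081) - 33247 = (36*(-1) + 18081) - 33247 = (-36 + 18081) - 33247 = 18045 - 33247 = -15202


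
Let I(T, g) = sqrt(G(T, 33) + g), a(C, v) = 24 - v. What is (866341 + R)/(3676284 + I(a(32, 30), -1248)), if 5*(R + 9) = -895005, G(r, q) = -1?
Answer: 2526823958004/13515064049905 - 687331*I*sqrt(1249)/13515064049905 ≈ 0.18696 - 1.7973e-6*I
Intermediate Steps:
I(T, g) = sqrt(-1 + g)
R = -179010 (R = -9 + (1/5)*(-895005) = -9 - 179001 = -179010)
(866341 + R)/(3676284 + I(a(32, 30), -1248)) = (866341 - 179010)/(3676284 + sqrt(-1 - 1248)) = 687331/(3676284 + sqrt(-1249)) = 687331/(3676284 + I*sqrt(1249))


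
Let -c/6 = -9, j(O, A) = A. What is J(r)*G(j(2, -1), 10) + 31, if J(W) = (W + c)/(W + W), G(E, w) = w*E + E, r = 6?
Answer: -24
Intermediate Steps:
c = 54 (c = -6*(-9) = 54)
G(E, w) = E + E*w (G(E, w) = E*w + E = E + E*w)
J(W) = (54 + W)/(2*W) (J(W) = (W + 54)/(W + W) = (54 + W)/((2*W)) = (54 + W)*(1/(2*W)) = (54 + W)/(2*W))
J(r)*G(j(2, -1), 10) + 31 = ((½)*(54 + 6)/6)*(-(1 + 10)) + 31 = ((½)*(⅙)*60)*(-1*11) + 31 = 5*(-11) + 31 = -55 + 31 = -24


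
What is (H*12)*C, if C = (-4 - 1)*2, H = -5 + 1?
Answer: 480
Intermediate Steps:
H = -4
C = -10 (C = -5*2 = -10)
(H*12)*C = -4*12*(-10) = -48*(-10) = 480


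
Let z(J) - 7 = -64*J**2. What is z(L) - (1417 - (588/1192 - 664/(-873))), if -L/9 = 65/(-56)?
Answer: -106989258563/12747546 ≈ -8392.9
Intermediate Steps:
L = 585/56 (L = -585/(-56) = -585*(-1)/56 = -9*(-65/56) = 585/56 ≈ 10.446)
z(J) = 7 - 64*J**2
z(L) - (1417 - (588/1192 - 664/(-873))) = (7 - 64*(585/56)**2) - (1417 - (588/1192 - 664/(-873))) = (7 - 64*342225/3136) - (1417 - (588*(1/1192) - 664*(-1/873))) = (7 - 342225/49) - (1417 - (147/298 + 664/873)) = -341882/49 - (1417 - 1*326203/260154) = -341882/49 - (1417 - 326203/260154) = -341882/49 - 1*368312015/260154 = -341882/49 - 368312015/260154 = -106989258563/12747546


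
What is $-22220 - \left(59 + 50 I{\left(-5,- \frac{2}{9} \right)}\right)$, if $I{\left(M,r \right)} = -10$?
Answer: $-21779$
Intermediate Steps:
$-22220 - \left(59 + 50 I{\left(-5,- \frac{2}{9} \right)}\right) = -22220 - -441 = -22220 + \left(500 - 59\right) = -22220 + 441 = -21779$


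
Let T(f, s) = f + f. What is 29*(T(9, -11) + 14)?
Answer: 928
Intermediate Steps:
T(f, s) = 2*f
29*(T(9, -11) + 14) = 29*(2*9 + 14) = 29*(18 + 14) = 29*32 = 928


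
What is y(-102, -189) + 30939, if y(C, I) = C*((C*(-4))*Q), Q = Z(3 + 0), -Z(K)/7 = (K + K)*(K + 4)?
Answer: 12266043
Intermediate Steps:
Z(K) = -14*K*(4 + K) (Z(K) = -7*(K + K)*(K + 4) = -7*2*K*(4 + K) = -14*K*(4 + K))
Q = -294 (Q = -14*(3 + 0)*(4 + (3 + 0)) = -14*3*(4 + 3) = -14*3*7 = -294)
y(C, I) = 1176*C² (y(C, I) = C*((C*(-4))*(-294)) = C*(-4*C*(-294)) = C*(1176*C) = 1176*C²)
y(-102, -189) + 30939 = 1176*(-102)² + 30939 = 1176*10404 + 30939 = 12235104 + 30939 = 12266043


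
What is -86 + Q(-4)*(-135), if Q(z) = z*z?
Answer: -2246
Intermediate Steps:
Q(z) = z²
-86 + Q(-4)*(-135) = -86 + (-4)²*(-135) = -86 + 16*(-135) = -86 - 2160 = -2246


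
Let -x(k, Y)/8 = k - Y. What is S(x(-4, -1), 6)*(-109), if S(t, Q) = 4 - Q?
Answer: 218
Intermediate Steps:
x(k, Y) = -8*k + 8*Y (x(k, Y) = -8*(k - Y) = -8*k + 8*Y)
S(x(-4, -1), 6)*(-109) = (4 - 1*6)*(-109) = (4 - 6)*(-109) = -2*(-109) = 218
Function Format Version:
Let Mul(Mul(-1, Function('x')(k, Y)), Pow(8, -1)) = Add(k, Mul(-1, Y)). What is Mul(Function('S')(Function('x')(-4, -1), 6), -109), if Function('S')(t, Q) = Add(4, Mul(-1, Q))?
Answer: 218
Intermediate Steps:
Function('x')(k, Y) = Add(Mul(-8, k), Mul(8, Y)) (Function('x')(k, Y) = Mul(-8, Add(k, Mul(-1, Y))) = Add(Mul(-8, k), Mul(8, Y)))
Mul(Function('S')(Function('x')(-4, -1), 6), -109) = Mul(Add(4, Mul(-1, 6)), -109) = Mul(Add(4, -6), -109) = Mul(-2, -109) = 218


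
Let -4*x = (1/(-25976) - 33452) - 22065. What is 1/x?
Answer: 103904/1442109593 ≈ 7.2050e-5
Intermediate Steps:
x = 1442109593/103904 (x = -((1/(-25976) - 33452) - 22065)/4 = -((-1/25976 - 33452) - 22065)/4 = -(-868949153/25976 - 22065)/4 = -1/4*(-1442109593/25976) = 1442109593/103904 ≈ 13879.)
1/x = 1/(1442109593/103904) = 103904/1442109593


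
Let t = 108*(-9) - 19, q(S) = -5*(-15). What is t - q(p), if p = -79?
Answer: -1066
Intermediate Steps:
q(S) = 75
t = -991 (t = -972 - 19 = -991)
t - q(p) = -991 - 1*75 = -991 - 75 = -1066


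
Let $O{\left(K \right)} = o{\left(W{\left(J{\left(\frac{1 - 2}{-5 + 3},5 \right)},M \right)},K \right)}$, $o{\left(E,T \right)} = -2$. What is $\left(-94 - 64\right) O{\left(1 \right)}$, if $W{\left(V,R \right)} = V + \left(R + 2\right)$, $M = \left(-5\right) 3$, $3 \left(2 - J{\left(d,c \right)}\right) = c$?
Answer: $316$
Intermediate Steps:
$J{\left(d,c \right)} = 2 - \frac{c}{3}$
$M = -15$
$W{\left(V,R \right)} = 2 + R + V$ ($W{\left(V,R \right)} = V + \left(2 + R\right) = 2 + R + V$)
$O{\left(K \right)} = -2$
$\left(-94 - 64\right) O{\left(1 \right)} = \left(-94 - 64\right) \left(-2\right) = \left(-158\right) \left(-2\right) = 316$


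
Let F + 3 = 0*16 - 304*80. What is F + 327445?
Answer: 303122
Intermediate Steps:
F = -24323 (F = -3 + (0*16 - 304*80) = -3 + (0 - 24320) = -3 - 24320 = -24323)
F + 327445 = -24323 + 327445 = 303122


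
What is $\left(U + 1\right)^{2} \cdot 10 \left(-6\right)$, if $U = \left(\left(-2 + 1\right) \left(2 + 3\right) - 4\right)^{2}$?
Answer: $-403440$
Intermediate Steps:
$U = 81$ ($U = \left(\left(-1\right) 5 - 4\right)^{2} = \left(-5 - 4\right)^{2} = \left(-9\right)^{2} = 81$)
$\left(U + 1\right)^{2} \cdot 10 \left(-6\right) = \left(81 + 1\right)^{2} \cdot 10 \left(-6\right) = 82^{2} \cdot 10 \left(-6\right) = 6724 \cdot 10 \left(-6\right) = 67240 \left(-6\right) = -403440$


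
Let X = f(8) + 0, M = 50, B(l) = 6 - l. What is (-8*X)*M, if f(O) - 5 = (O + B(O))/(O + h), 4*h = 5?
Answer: -83600/37 ≈ -2259.5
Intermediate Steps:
h = 5/4 (h = (¼)*5 = 5/4 ≈ 1.2500)
f(O) = 5 + 6/(5/4 + O) (f(O) = 5 + (O + (6 - O))/(O + 5/4) = 5 + 6/(5/4 + O))
X = 209/37 (X = (49 + 20*8)/(5 + 4*8) + 0 = (49 + 160)/(5 + 32) + 0 = 209/37 + 0 = 209/37 ≈ 5.6487)
(-8*X)*M = -8*209/37*50 = -1672/37*50 = -83600/37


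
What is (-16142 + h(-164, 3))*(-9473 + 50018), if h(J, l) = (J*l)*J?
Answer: 2617017570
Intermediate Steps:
h(J, l) = l*J²
(-16142 + h(-164, 3))*(-9473 + 50018) = (-16142 + 3*(-164)²)*(-9473 + 50018) = (-16142 + 3*26896)*40545 = (-16142 + 80688)*40545 = 64546*40545 = 2617017570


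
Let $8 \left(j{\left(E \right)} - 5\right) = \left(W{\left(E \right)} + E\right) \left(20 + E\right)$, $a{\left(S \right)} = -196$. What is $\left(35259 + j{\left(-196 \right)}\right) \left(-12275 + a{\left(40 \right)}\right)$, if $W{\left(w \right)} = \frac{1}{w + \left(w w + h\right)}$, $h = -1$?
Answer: $- \frac{18863074926462}{38219} \approx -4.9355 \cdot 10^{8}$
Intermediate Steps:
$W{\left(w \right)} = \frac{1}{-1 + w + w^{2}}$ ($W{\left(w \right)} = \frac{1}{w + \left(w w - 1\right)} = \frac{1}{w + \left(w^{2} - 1\right)} = \frac{1}{w + \left(-1 + w^{2}\right)} = \frac{1}{-1 + w + w^{2}}$)
$j{\left(E \right)} = 5 + \frac{\left(20 + E\right) \left(E + \frac{1}{-1 + E + E^{2}}\right)}{8}$ ($j{\left(E \right)} = 5 + \frac{\left(\frac{1}{-1 + E + E^{2}} + E\right) \left(20 + E\right)}{8} = 5 + \frac{\left(E + \frac{1}{-1 + E + E^{2}}\right) \left(20 + E\right)}{8} = 5 + \frac{\left(20 + E\right) \left(E + \frac{1}{-1 + E + E^{2}}\right)}{8}$)
$\left(35259 + j{\left(-196 \right)}\right) \left(-12275 + a{\left(40 \right)}\right) = \left(35259 + \frac{-20 + \left(-196\right)^{4} + 21 \left(-196\right) + 21 \left(-196\right)^{3} + 59 \left(-196\right)^{2}}{8 \left(-1 - 196 + \left(-196\right)^{2}\right)}\right) \left(-12275 - 196\right) = \left(35259 + \frac{-20 + 1475789056 - 4116 + 21 \left(-7529536\right) + 59 \cdot 38416}{8 \left(-1 - 196 + 38416\right)}\right) \left(-12471\right) = \left(35259 + \frac{-20 + 1475789056 - 4116 - 158120256 + 2266544}{8 \cdot 38219}\right) \left(-12471\right) = \left(35259 + \frac{1}{8} \cdot \frac{1}{38219} \cdot 1319931208\right) \left(-12471\right) = \left(35259 + \frac{164991401}{38219}\right) \left(-12471\right) = \frac{1512555122}{38219} \left(-12471\right) = - \frac{18863074926462}{38219}$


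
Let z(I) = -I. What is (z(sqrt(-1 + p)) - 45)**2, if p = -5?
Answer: (45 + I*sqrt(6))**2 ≈ 2019.0 + 220.45*I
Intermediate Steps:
(z(sqrt(-1 + p)) - 45)**2 = (-sqrt(-1 - 5) - 45)**2 = (-sqrt(-6) - 45)**2 = (-I*sqrt(6) - 45)**2 = (-45 - I*sqrt(6))**2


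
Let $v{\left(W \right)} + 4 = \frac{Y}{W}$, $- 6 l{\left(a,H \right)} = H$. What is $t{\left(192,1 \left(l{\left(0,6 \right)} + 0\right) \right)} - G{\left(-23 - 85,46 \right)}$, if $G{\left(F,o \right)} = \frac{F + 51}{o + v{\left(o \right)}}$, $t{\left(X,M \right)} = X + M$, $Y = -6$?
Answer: $\frac{61748}{321} \approx 192.36$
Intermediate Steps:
$l{\left(a,H \right)} = - \frac{H}{6}$
$v{\left(W \right)} = -4 - \frac{6}{W}$
$t{\left(X,M \right)} = M + X$
$G{\left(F,o \right)} = \frac{51 + F}{-4 + o - \frac{6}{o}}$ ($G{\left(F,o \right)} = \frac{F + 51}{o - \left(4 + \frac{6}{o}\right)} = \frac{51 + F}{-4 + o - \frac{6}{o}}$)
$t{\left(192,1 \left(l{\left(0,6 \right)} + 0\right) \right)} - G{\left(-23 - 85,46 \right)} = \left(1 \left(\left(- \frac{1}{6}\right) 6 + 0\right) + 192\right) - \left(-1\right) 46 \frac{1}{6 - 46 \left(-4 + 46\right)} \left(51 - 108\right) = \left(1 \left(-1 + 0\right) + 192\right) - \left(-1\right) 46 \frac{1}{6 - 46 \cdot 42} \left(51 - 108\right) = \left(1 \left(-1\right) + 192\right) - \left(-1\right) 46 \frac{1}{6 - 1932} \left(-57\right) = \left(-1 + 192\right) - \left(-1\right) 46 \frac{1}{-1926} \left(-57\right) = 191 - \left(-1\right) 46 \left(- \frac{1}{1926}\right) \left(-57\right) = 191 - - \frac{437}{321} = 191 + \frac{437}{321} = \frac{61748}{321}$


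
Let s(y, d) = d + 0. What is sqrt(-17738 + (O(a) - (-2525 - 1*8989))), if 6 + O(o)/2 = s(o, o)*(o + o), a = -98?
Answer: 2*sqrt(8045) ≈ 179.39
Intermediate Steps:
s(y, d) = d
O(o) = -12 + 4*o**2 (O(o) = -12 + 2*(o*(o + o)) = -12 + 2*(o*(2*o)) = -12 + 2*(2*o**2) = -12 + 4*o**2)
sqrt(-17738 + (O(a) - (-2525 - 1*8989))) = sqrt(-17738 + ((-12 + 4*(-98)**2) - (-2525 - 1*8989))) = sqrt(-17738 + ((-12 + 4*9604) - (-2525 - 8989))) = sqrt(-17738 + ((-12 + 38416) - 1*(-11514))) = sqrt(-17738 + (38404 + 11514)) = sqrt(-17738 + 49918) = sqrt(32180) = 2*sqrt(8045)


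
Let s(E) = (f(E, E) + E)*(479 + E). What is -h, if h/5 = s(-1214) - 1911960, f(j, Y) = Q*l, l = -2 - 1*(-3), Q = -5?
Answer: 5079975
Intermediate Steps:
l = 1 (l = -2 + 3 = 1)
f(j, Y) = -5 (f(j, Y) = -5*1 = -5)
s(E) = (-5 + E)*(479 + E)
h = -5079975 (h = 5*((-2395 + (-1214)² + 474*(-1214)) - 1911960) = 5*((-2395 + 1473796 - 575436) - 1911960) = 5*(895965 - 1911960) = 5*(-1015995) = -5079975)
-h = -1*(-5079975) = 5079975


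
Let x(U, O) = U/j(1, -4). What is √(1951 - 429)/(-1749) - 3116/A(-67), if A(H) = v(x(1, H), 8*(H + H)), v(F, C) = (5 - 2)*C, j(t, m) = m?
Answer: 779/804 - √1522/1749 ≈ 0.94660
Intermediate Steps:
x(U, O) = -U/4 (x(U, O) = U/(-4) = U*(-¼) = -U/4)
v(F, C) = 3*C
A(H) = 48*H (A(H) = 3*(8*(H + H)) = 3*(8*(2*H)) = 3*(16*H) = 48*H)
√(1951 - 429)/(-1749) - 3116/A(-67) = √(1951 - 429)/(-1749) - 3116/(48*(-67)) = √1522*(-1/1749) - 3116/(-3216) = -√1522/1749 - 3116*(-1/3216) = -√1522/1749 + 779/804 = 779/804 - √1522/1749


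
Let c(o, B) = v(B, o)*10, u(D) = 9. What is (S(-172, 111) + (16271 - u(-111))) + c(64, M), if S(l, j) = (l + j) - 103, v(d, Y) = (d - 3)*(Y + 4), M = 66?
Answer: 58938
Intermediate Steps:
v(d, Y) = (-3 + d)*(4 + Y)
S(l, j) = -103 + j + l (S(l, j) = (j + l) - 103 = -103 + j + l)
c(o, B) = -120 - 30*o + 40*B + 10*B*o (c(o, B) = (-12 - 3*o + 4*B + o*B)*10 = (-12 - 3*o + 4*B + B*o)*10 = -120 - 30*o + 40*B + 10*B*o)
(S(-172, 111) + (16271 - u(-111))) + c(64, M) = ((-103 + 111 - 172) + (16271 - 1*9)) + (-120 - 30*64 + 40*66 + 10*66*64) = (-164 + (16271 - 9)) + (-120 - 1920 + 2640 + 42240) = (-164 + 16262) + 42840 = 16098 + 42840 = 58938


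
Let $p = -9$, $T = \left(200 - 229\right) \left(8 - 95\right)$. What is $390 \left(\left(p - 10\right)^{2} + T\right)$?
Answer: $1124760$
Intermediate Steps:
$T = 2523$ ($T = \left(-29\right) \left(-87\right) = 2523$)
$390 \left(\left(p - 10\right)^{2} + T\right) = 390 \left(\left(-9 - 10\right)^{2} + 2523\right) = 390 \left(\left(-19\right)^{2} + 2523\right) = 390 \left(361 + 2523\right) = 390 \cdot 2884 = 1124760$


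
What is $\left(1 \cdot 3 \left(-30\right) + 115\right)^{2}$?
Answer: $625$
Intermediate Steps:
$\left(1 \cdot 3 \left(-30\right) + 115\right)^{2} = \left(3 \left(-30\right) + 115\right)^{2} = \left(-90 + 115\right)^{2} = 25^{2} = 625$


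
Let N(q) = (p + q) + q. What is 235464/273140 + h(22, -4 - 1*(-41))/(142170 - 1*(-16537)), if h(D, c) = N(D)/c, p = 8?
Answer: 345674062514/400980377315 ≈ 0.86207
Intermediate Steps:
N(q) = 8 + 2*q (N(q) = (8 + q) + q = 8 + 2*q)
h(D, c) = (8 + 2*D)/c
235464/273140 + h(22, -4 - 1*(-41))/(142170 - 1*(-16537)) = 235464/273140 + (2*(4 + 22)/(-4 - 1*(-41)))/(142170 - 1*(-16537)) = 235464*(1/273140) + (2*26/(-4 + 41))/(142170 + 16537) = 58866/68285 + (2*26/37)/158707 = 58866/68285 + (2*(1/37)*26)*(1/158707) = 58866/68285 + (52/37)*(1/158707) = 58866/68285 + 52/5872159 = 345674062514/400980377315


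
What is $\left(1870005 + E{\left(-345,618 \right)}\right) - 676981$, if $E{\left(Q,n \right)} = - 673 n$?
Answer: $777110$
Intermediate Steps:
$\left(1870005 + E{\left(-345,618 \right)}\right) - 676981 = \left(1870005 - 415914\right) - 676981 = 1454091 - 676981 = 777110$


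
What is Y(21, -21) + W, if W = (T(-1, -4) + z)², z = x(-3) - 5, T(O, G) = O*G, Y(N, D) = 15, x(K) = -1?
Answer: 19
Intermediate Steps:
T(O, G) = G*O
z = -6 (z = -1 - 5 = -6)
W = 4 (W = (-4*(-1) - 6)² = (4 - 6)² = (-2)² = 4)
Y(21, -21) + W = 15 + 4 = 19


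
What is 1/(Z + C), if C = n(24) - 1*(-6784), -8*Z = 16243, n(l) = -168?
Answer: 8/36685 ≈ 0.00021807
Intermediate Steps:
Z = -16243/8 (Z = -⅛*16243 = -16243/8 ≈ -2030.4)
C = 6616 (C = -168 - 1*(-6784) = -168 + 6784 = 6616)
1/(Z + C) = 1/(-16243/8 + 6616) = 1/(36685/8) = 8/36685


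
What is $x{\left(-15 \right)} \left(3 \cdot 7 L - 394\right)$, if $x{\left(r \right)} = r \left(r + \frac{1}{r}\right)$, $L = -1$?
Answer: $-93790$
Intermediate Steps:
$x{\left(-15 \right)} \left(3 \cdot 7 L - 394\right) = \left(1 + \left(-15\right)^{2}\right) \left(3 \cdot 7 \left(-1\right) - 394\right) = \left(1 + 225\right) \left(21 \left(-1\right) - 394\right) = 226 \left(-21 - 394\right) = 226 \left(-415\right) = -93790$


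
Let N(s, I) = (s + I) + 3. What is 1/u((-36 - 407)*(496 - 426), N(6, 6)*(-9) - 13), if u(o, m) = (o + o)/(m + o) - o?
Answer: 15579/483135800 ≈ 3.2246e-5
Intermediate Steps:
N(s, I) = 3 + I + s (N(s, I) = (I + s) + 3 = 3 + I + s)
u(o, m) = -o + 2*o/(m + o) (u(o, m) = (2*o)/(m + o) - o = 2*o/(m + o) - o = -o + 2*o/(m + o))
1/u((-36 - 407)*(496 - 426), N(6, 6)*(-9) - 13) = 1/(((-36 - 407)*(496 - 426))*(2 - ((3 + 6 + 6)*(-9) - 13) - (-36 - 407)*(496 - 426))/(((3 + 6 + 6)*(-9) - 13) + (-36 - 407)*(496 - 426))) = 1/((-443*70)*(2 - (15*(-9) - 13) - (-443)*70)/((15*(-9) - 13) - 443*70)) = 1/(-31010*(2 - (-135 - 13) - 1*(-31010))/((-135 - 13) - 31010)) = 1/(-31010*(2 - 1*(-148) + 31010)/(-148 - 31010)) = 1/(-31010*(2 + 148 + 31010)/(-31158)) = 1/(-31010*(-1/31158)*31160) = 1/(483135800/15579) = 15579/483135800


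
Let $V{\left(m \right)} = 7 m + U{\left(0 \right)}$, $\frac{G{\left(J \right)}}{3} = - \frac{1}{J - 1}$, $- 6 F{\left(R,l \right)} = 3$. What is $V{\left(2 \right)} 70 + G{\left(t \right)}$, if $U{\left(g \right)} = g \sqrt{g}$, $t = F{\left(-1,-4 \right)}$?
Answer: $982$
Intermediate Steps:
$F{\left(R,l \right)} = - \frac{1}{2}$ ($F{\left(R,l \right)} = \left(- \frac{1}{6}\right) 3 = - \frac{1}{2}$)
$t = - \frac{1}{2} \approx -0.5$
$U{\left(g \right)} = g^{\frac{3}{2}}$
$G{\left(J \right)} = - \frac{3}{-1 + J}$ ($G{\left(J \right)} = 3 \left(- \frac{1}{J - 1}\right) = 3 \left(- \frac{1}{-1 + J}\right) = - \frac{3}{-1 + J}$)
$V{\left(m \right)} = 7 m$ ($V{\left(m \right)} = 7 m + 0^{\frac{3}{2}} = 7 m + 0 = 7 m$)
$V{\left(2 \right)} 70 + G{\left(t \right)} = 7 \cdot 2 \cdot 70 - \frac{3}{-1 - \frac{1}{2}} = 14 \cdot 70 - \frac{3}{- \frac{3}{2}} = 980 - -2 = 980 + 2 = 982$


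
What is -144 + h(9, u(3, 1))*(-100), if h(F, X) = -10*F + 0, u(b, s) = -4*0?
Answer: 8856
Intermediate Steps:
u(b, s) = 0
h(F, X) = -10*F
-144 + h(9, u(3, 1))*(-100) = -144 - 10*9*(-100) = -144 - 90*(-100) = -144 + 9000 = 8856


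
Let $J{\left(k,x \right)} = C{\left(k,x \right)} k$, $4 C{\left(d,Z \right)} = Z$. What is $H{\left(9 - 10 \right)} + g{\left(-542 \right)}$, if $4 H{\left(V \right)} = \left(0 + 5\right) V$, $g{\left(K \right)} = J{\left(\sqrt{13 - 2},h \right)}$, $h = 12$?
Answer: $- \frac{5}{4} + 3 \sqrt{11} \approx 8.6999$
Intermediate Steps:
$C{\left(d,Z \right)} = \frac{Z}{4}$
$J{\left(k,x \right)} = \frac{k x}{4}$ ($J{\left(k,x \right)} = \frac{x}{4} k = \frac{k x}{4}$)
$g{\left(K \right)} = 3 \sqrt{11}$ ($g{\left(K \right)} = \frac{1}{4} \sqrt{13 - 2} \cdot 12 = \frac{1}{4} \sqrt{11} \cdot 12 = 3 \sqrt{11}$)
$H{\left(V \right)} = \frac{5 V}{4}$ ($H{\left(V \right)} = \frac{\left(0 + 5\right) V}{4} = \frac{5 V}{4}$)
$H{\left(9 - 10 \right)} + g{\left(-542 \right)} = \frac{5 \left(9 - 10\right)}{4} + 3 \sqrt{11} = \frac{5}{4} \left(-1\right) + 3 \sqrt{11} = - \frac{5}{4} + 3 \sqrt{11}$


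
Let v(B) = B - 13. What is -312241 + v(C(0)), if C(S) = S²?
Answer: -312254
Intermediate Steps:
v(B) = -13 + B
-312241 + v(C(0)) = -312241 + (-13 + 0²) = -312241 + (-13 + 0) = -312241 - 13 = -312254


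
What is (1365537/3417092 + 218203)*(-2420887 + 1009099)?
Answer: -37594961040050673/122039 ≈ -3.0806e+11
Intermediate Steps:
(1365537/3417092 + 218203)*(-2420887 + 1009099) = (1365537*(1/3417092) + 218203)*(-1411788) = (1365537/3417092 + 218203)*(-1411788) = (745621091213/3417092)*(-1411788) = -37594961040050673/122039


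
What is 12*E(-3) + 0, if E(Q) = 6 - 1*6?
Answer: 0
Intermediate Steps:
E(Q) = 0 (E(Q) = 6 - 6 = 0)
12*E(-3) + 0 = 12*0 + 0 = 0 + 0 = 0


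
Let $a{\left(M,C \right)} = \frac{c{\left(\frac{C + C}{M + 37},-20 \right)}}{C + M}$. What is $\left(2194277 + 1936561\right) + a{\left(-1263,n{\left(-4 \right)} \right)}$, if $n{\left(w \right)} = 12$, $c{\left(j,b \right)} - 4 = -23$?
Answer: $\frac{5167678357}{1251} \approx 4.1308 \cdot 10^{6}$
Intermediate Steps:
$c{\left(j,b \right)} = -19$ ($c{\left(j,b \right)} = 4 - 23 = -19$)
$a{\left(M,C \right)} = - \frac{19}{C + M}$
$\left(2194277 + 1936561\right) + a{\left(-1263,n{\left(-4 \right)} \right)} = \left(2194277 + 1936561\right) - \frac{19}{12 - 1263} = 4130838 - \frac{19}{-1251} = 4130838 - - \frac{19}{1251} = 4130838 + \frac{19}{1251} = \frac{5167678357}{1251}$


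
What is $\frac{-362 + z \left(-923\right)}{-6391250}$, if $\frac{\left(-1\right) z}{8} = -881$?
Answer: $\frac{3252833}{3195625} \approx 1.0179$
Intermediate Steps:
$z = 7048$ ($z = \left(-8\right) \left(-881\right) = 7048$)
$\frac{-362 + z \left(-923\right)}{-6391250} = \frac{-362 + 7048 \left(-923\right)}{-6391250} = \left(-362 - 6505304\right) \left(- \frac{1}{6391250}\right) = \left(-6505666\right) \left(- \frac{1}{6391250}\right) = \frac{3252833}{3195625}$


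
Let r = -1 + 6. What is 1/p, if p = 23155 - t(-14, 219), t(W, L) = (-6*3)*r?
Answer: 1/23245 ≈ 4.3020e-5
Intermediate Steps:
r = 5
t(W, L) = -90 (t(W, L) = -6*3*5 = -18*5 = -90)
p = 23245 (p = 23155 - 1*(-90) = 23155 + 90 = 23245)
1/p = 1/23245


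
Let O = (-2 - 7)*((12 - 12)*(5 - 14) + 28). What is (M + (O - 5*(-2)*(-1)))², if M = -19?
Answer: 78961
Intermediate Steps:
O = -252 (O = -9*(0*(-9) + 28) = -9*(0 + 28) = -9*28 = -252)
(M + (O - 5*(-2)*(-1)))² = (-19 + (-252 - 5*(-2)*(-1)))² = (-19 + (-252 + 10*(-1)))² = (-19 + (-252 - 10))² = (-19 - 262)² = (-281)² = 78961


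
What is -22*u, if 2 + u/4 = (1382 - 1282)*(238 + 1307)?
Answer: -13595824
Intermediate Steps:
u = 617992 (u = -8 + 4*((1382 - 1282)*(238 + 1307)) = -8 + 4*(100*1545) = -8 + 4*154500 = -8 + 618000 = 617992)
-22*u = -22*617992 = -13595824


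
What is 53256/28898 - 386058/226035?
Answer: 146902646/1088659905 ≈ 0.13494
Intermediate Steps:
53256/28898 - 386058/226035 = 53256*(1/28898) - 386058*1/226035 = 26628/14449 - 128686/75345 = 146902646/1088659905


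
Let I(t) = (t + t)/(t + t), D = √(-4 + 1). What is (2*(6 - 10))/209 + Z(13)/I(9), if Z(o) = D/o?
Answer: -8/209 + I*√3/13 ≈ -0.038278 + 0.13323*I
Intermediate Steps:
D = I*√3 (D = √(-3) = I*√3 ≈ 1.732*I)
Z(o) = I*√3/o (Z(o) = (I*√3)/o = I*√3/o)
I(t) = 1 (I(t) = (2*t)/((2*t)) = (2*t)*(1/(2*t)) = 1)
(2*(6 - 10))/209 + Z(13)/I(9) = (2*(6 - 10))/209 + (I*√3/13)/1 = (2*(-4))*(1/209) + (I*√3*(1/13))*1 = -8*1/209 + (I*√3/13)*1 = -8/209 + I*√3/13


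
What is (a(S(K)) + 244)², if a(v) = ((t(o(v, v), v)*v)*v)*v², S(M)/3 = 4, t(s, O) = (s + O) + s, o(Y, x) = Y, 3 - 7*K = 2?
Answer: 557620627600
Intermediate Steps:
K = ⅐ (K = 3/7 - ⅐*2 = 3/7 - 2/7 = ⅐ ≈ 0.14286)
t(s, O) = O + 2*s (t(s, O) = (O + s) + s = O + 2*s)
S(M) = 12 (S(M) = 3*4 = 12)
a(v) = 3*v⁵ (a(v) = (((v + 2*v)*v)*v)*v² = (((3*v)*v)*v)*v² = ((3*v²)*v)*v² = (3*v³)*v² = 3*v⁵)
(a(S(K)) + 244)² = (3*12⁵ + 244)² = (3*248832 + 244)² = (746496 + 244)² = 746740² = 557620627600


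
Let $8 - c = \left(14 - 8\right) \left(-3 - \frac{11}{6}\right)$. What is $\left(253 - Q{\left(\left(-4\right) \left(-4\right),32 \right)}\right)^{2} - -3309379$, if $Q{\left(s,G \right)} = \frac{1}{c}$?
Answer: $\frac{4618149451}{1369} \approx 3.3734 \cdot 10^{6}$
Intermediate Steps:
$c = 37$ ($c = 8 - \left(14 - 8\right) \left(-3 - \frac{11}{6}\right) = 8 - 6 \left(-3 - \frac{11}{6}\right) = 8 - 6 \left(- \frac{29}{6}\right) = 8 - -29 = 8 + 29 = 37$)
$Q{\left(s,G \right)} = \frac{1}{37}$
$\left(253 - Q{\left(\left(-4\right) \left(-4\right),32 \right)}\right)^{2} - -3309379 = \left(253 - \frac{1}{37}\right)^{2} - -3309379 = \left(253 - \frac{1}{37}\right)^{2} + 3309379 = \left(\frac{9360}{37}\right)^{2} + 3309379 = \frac{87609600}{1369} + 3309379 = \frac{4618149451}{1369}$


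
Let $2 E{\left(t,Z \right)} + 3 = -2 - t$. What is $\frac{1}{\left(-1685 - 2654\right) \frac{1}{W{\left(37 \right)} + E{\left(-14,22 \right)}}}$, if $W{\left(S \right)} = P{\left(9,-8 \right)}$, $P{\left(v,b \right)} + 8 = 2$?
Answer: $\frac{3}{8678} \approx 0.0003457$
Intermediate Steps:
$E{\left(t,Z \right)} = - \frac{5}{2} - \frac{t}{2}$ ($E{\left(t,Z \right)} = - \frac{3}{2} + \frac{-2 - t}{2} = - \frac{3}{2} - \left(1 + \frac{t}{2}\right) = - \frac{5}{2} - \frac{t}{2}$)
$P{\left(v,b \right)} = -6$ ($P{\left(v,b \right)} = -8 + 2 = -6$)
$W{\left(S \right)} = -6$
$\frac{1}{\left(-1685 - 2654\right) \frac{1}{W{\left(37 \right)} + E{\left(-14,22 \right)}}} = \frac{1}{\left(-1685 - 2654\right) \frac{1}{-6 - - \frac{9}{2}}} = \frac{1}{\left(-4339\right) \frac{1}{-6 + \left(- \frac{5}{2} + 7\right)}} = \frac{1}{\left(-4339\right) \frac{1}{-6 + \frac{9}{2}}} = \frac{1}{\left(-4339\right) \frac{1}{- \frac{3}{2}}} = \frac{1}{\left(-4339\right) \left(- \frac{2}{3}\right)} = \frac{1}{\frac{8678}{3}} = \frac{3}{8678}$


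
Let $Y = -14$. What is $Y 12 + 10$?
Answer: $-158$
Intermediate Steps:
$Y 12 + 10 = \left(-14\right) 12 + 10 = -168 + 10 = -158$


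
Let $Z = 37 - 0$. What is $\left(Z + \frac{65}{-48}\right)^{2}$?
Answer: $\frac{2927521}{2304} \approx 1270.6$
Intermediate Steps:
$Z = 37$ ($Z = 37 + 0 = 37$)
$\left(Z + \frac{65}{-48}\right)^{2} = \left(37 + \frac{65}{-48}\right)^{2} = \left(37 + 65 \left(- \frac{1}{48}\right)\right)^{2} = \left(37 - \frac{65}{48}\right)^{2} = \left(\frac{1711}{48}\right)^{2} = \frac{2927521}{2304}$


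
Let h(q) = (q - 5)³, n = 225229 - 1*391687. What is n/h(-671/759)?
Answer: 27341475561/33461708 ≈ 817.10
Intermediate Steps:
n = -166458 (n = 225229 - 391687 = -166458)
h(q) = (-5 + q)³
n/h(-671/759) = -166458/(-5 - 671/759)³ = -166458/(-5 - 671*1/759)³ = -166458/(-5 - 61/69)³ = -166458/((-406/69)³) = -166458/(-66923416/328509) = -166458*(-328509/66923416) = 27341475561/33461708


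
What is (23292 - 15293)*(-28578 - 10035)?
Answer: -308865387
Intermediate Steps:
(23292 - 15293)*(-28578 - 10035) = 7999*(-38613) = -308865387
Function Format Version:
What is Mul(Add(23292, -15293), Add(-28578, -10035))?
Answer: -308865387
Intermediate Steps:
Mul(Add(23292, -15293), Add(-28578, -10035)) = Mul(7999, -38613) = -308865387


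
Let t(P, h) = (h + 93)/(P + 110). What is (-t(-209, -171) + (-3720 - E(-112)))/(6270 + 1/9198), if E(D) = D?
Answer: -365129940/634386071 ≈ -0.57556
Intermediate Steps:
t(P, h) = (93 + h)/(110 + P)
(-t(-209, -171) + (-3720 - E(-112)))/(6270 + 1/9198) = (-(93 - 171)/(110 - 209) + (-3720 - 1*(-112)))/(6270 + 1/9198) = (-(-78)/(-99) + (-3720 + 112))/(6270 + 1/9198) = (-(-1)*(-78)/99 - 3608)/(57671461/9198) = (-1*26/33 - 3608)*(9198/57671461) = (-26/33 - 3608)*(9198/57671461) = -119090/33*9198/57671461 = -365129940/634386071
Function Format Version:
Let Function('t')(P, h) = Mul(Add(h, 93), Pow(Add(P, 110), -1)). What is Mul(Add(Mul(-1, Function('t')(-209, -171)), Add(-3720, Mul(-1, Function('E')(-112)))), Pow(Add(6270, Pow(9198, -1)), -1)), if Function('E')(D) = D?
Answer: Rational(-365129940, 634386071) ≈ -0.57556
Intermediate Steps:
Function('t')(P, h) = Mul(Pow(Add(110, P), -1), Add(93, h)) (Function('t')(P, h) = Mul(Add(93, h), Pow(Add(110, P), -1)) = Mul(Pow(Add(110, P), -1), Add(93, h)))
Mul(Add(Mul(-1, Function('t')(-209, -171)), Add(-3720, Mul(-1, Function('E')(-112)))), Pow(Add(6270, Pow(9198, -1)), -1)) = Mul(Add(Mul(-1, Mul(Pow(Add(110, -209), -1), Add(93, -171))), Add(-3720, Mul(-1, -112))), Pow(Add(6270, Pow(9198, -1)), -1)) = Mul(Add(Mul(-1, Mul(Pow(-99, -1), -78)), Add(-3720, 112)), Pow(Add(6270, Rational(1, 9198)), -1)) = Mul(Add(Mul(-1, Mul(Rational(-1, 99), -78)), -3608), Pow(Rational(57671461, 9198), -1)) = Mul(Add(Mul(-1, Rational(26, 33)), -3608), Rational(9198, 57671461)) = Mul(Add(Rational(-26, 33), -3608), Rational(9198, 57671461)) = Mul(Rational(-119090, 33), Rational(9198, 57671461)) = Rational(-365129940, 634386071)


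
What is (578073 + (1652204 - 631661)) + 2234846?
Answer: 3833462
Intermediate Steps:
(578073 + (1652204 - 631661)) + 2234846 = (578073 + 1020543) + 2234846 = 1598616 + 2234846 = 3833462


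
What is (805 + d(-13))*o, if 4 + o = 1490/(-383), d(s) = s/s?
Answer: -2435732/383 ≈ -6359.6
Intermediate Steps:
d(s) = 1
o = -3022/383 (o = -4 + 1490/(-383) = -4 + 1490*(-1/383) = -4 - 1490/383 = -3022/383 ≈ -7.8903)
(805 + d(-13))*o = (805 + 1)*(-3022/383) = 806*(-3022/383) = -2435732/383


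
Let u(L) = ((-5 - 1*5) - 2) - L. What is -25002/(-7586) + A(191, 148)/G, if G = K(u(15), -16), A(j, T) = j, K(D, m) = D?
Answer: -386936/102411 ≈ -3.7783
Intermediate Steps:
u(L) = -12 - L (u(L) = ((-5 - 5) - 2) - L = (-10 - 2) - L = -12 - L)
G = -27 (G = -12 - 1*15 = -12 - 15 = -27)
-25002/(-7586) + A(191, 148)/G = -25002/(-7586) + 191/(-27) = -25002*(-1/7586) + 191*(-1/27) = 12501/3793 - 191/27 = -386936/102411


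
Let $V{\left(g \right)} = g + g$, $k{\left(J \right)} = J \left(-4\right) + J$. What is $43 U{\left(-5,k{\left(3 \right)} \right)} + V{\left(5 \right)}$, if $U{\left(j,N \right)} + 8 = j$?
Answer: $-549$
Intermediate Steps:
$k{\left(J \right)} = - 3 J$ ($k{\left(J \right)} = - 4 J + J = - 3 J$)
$U{\left(j,N \right)} = -8 + j$
$V{\left(g \right)} = 2 g$
$43 U{\left(-5,k{\left(3 \right)} \right)} + V{\left(5 \right)} = 43 \left(-8 - 5\right) + 2 \cdot 5 = 43 \left(-13\right) + 10 = -559 + 10 = -549$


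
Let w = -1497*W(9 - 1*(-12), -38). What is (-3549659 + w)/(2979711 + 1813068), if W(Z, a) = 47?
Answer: -3620018/4792779 ≈ -0.75531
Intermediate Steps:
w = -70359 (w = -1497*47 = -70359)
(-3549659 + w)/(2979711 + 1813068) = (-3549659 - 70359)/(2979711 + 1813068) = -3620018/4792779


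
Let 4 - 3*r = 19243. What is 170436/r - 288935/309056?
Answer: -4957018961/180179648 ≈ -27.512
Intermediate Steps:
r = -6413 (r = 4/3 - 1/3*19243 = 4/3 - 19243/3 = -6413)
170436/r - 288935/309056 = 170436/(-6413) - 288935/309056 = 170436*(-1/6413) - 288935*1/309056 = -170436/6413 - 288935/309056 = -4957018961/180179648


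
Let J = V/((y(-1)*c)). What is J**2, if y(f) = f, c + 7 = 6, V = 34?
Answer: 1156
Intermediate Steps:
c = -1 (c = -7 + 6 = -1)
J = 34 (J = 34/((-1*(-1))) = 34/1 = 34*1 = 34)
J**2 = 34**2 = 1156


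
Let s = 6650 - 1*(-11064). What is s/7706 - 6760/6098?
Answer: 13981853/11747797 ≈ 1.1902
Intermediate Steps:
s = 17714 (s = 6650 + 11064 = 17714)
s/7706 - 6760/6098 = 17714/7706 - 6760/6098 = 17714*(1/7706) - 6760*1/6098 = 8857/3853 - 3380/3049 = 13981853/11747797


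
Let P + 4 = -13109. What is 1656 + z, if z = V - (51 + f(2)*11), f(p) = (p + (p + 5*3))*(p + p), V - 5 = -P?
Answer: 13887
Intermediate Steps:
P = -13113 (P = -4 - 13109 = -13113)
V = 13118 (V = 5 - 1*(-13113) = 5 + 13113 = 13118)
f(p) = 2*p*(15 + 2*p) (f(p) = (p + (p + 15))*(2*p) = (p + (15 + p))*(2*p) = (15 + 2*p)*(2*p) = 2*p*(15 + 2*p))
z = 12231 (z = 13118 - (51 + (2*2*(15 + 2*2))*11) = 13118 - (51 + (2*2*(15 + 4))*11) = 13118 - (51 + (2*2*19)*11) = 13118 - (51 + 76*11) = 13118 - (51 + 836) = 13118 - 1*887 = 13118 - 887 = 12231)
1656 + z = 1656 + 12231 = 13887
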